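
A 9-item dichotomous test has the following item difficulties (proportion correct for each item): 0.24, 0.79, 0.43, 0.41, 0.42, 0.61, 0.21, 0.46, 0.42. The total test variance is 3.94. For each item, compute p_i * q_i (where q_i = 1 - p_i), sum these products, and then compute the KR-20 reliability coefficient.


For each item, compute p_i * q_i:
  Item 1: 0.24 * 0.76 = 0.1824
  Item 2: 0.79 * 0.21 = 0.1659
  Item 3: 0.43 * 0.57 = 0.2451
  Item 4: 0.41 * 0.59 = 0.2419
  Item 5: 0.42 * 0.58 = 0.2436
  Item 6: 0.61 * 0.39 = 0.2379
  Item 7: 0.21 * 0.79 = 0.1659
  Item 8: 0.46 * 0.54 = 0.2484
  Item 9: 0.42 * 0.58 = 0.2436
Sum(p_i * q_i) = 0.1824 + 0.1659 + 0.2451 + 0.2419 + 0.2436 + 0.2379 + 0.1659 + 0.2484 + 0.2436 = 1.9747
KR-20 = (k/(k-1)) * (1 - Sum(p_i*q_i) / Var_total)
= (9/8) * (1 - 1.9747/3.94)
= 1.125 * 0.4988
KR-20 = 0.5612

0.5612


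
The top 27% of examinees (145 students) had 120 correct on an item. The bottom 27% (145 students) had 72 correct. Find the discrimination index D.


p_upper = 120/145 = 0.8276
p_lower = 72/145 = 0.4966
D = 0.8276 - 0.4966 = 0.331

0.331


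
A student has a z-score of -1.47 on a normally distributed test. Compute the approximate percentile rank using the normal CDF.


CDF(z) = 0.5 * (1 + erf(z/sqrt(2)))
erf(-1.0394) = -0.8584
CDF = 0.0708
Percentile rank = 0.0708 * 100 = 7.08

7.08


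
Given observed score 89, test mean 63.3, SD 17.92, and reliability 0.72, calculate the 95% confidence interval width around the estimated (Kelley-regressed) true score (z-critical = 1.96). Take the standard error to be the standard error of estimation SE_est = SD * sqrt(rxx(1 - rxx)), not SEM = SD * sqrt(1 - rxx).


True score estimate = 0.72*89 + 0.28*63.3 = 81.804
SE_est = SD * sqrt(rxx * (1 - rxx)) = 17.92 * sqrt(0.72 * 0.28) = 17.92 * sqrt(0.2016) = 8.04606
CI = T_est +/- z * SE_est, so width = 2 * z * SE_est = 2 * 1.96 * 8.04606
Width = 31.5406

31.5406


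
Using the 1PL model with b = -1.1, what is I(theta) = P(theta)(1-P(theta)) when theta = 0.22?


P = 1/(1+exp(-(0.22--1.1))) = 0.7892
I = P*(1-P) = 0.7892 * 0.2108
I = 0.1664

0.1664


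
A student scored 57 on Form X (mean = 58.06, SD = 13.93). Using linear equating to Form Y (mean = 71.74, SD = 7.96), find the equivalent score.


slope = SD_Y / SD_X = 7.96 / 13.93 ~ 0.5714
intercept = mean_Y - slope * mean_X = 71.74 - (7.96 / 13.93) * 58.06 ~ 38.5629
Y = slope * X + intercept. To avoid rounding drift from the rounded slope/intercept, evaluate the equivalent form Y = mean_Y + SD_Y * (X - mean_X) / SD_X at full precision:
Y = 71.74 + 7.96 * (57 - 58.06) / 13.93
Y = 71.74 - 7.96 * 1.06 / 13.93
Y = 71.74 - 8.4376 / 13.93
Y = 71.74 - 0.6057
Y = 71.1343

71.1343


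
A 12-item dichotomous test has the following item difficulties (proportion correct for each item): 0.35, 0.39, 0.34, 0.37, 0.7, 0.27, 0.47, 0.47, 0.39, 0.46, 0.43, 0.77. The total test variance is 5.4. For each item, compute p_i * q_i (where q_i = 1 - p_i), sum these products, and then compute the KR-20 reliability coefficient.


For each item, compute p_i * q_i:
  Item 1: 0.35 * 0.65 = 0.2275
  Item 2: 0.39 * 0.61 = 0.2379
  Item 3: 0.34 * 0.66 = 0.2244
  Item 4: 0.37 * 0.63 = 0.2331
  Item 5: 0.7 * 0.3 = 0.21
  Item 6: 0.27 * 0.73 = 0.1971
  Item 7: 0.47 * 0.53 = 0.2491
  Item 8: 0.47 * 0.53 = 0.2491
  Item 9: 0.39 * 0.61 = 0.2379
  Item 10: 0.46 * 0.54 = 0.2484
  Item 11: 0.43 * 0.57 = 0.2451
  Item 12: 0.77 * 0.23 = 0.1771
Sum(p_i * q_i) = 0.2275 + 0.2379 + 0.2244 + 0.2331 + 0.21 + 0.1971 + 0.2491 + 0.2491 + 0.2379 + 0.2484 + 0.2451 + 0.1771 = 2.7367
KR-20 = (k/(k-1)) * (1 - Sum(p_i*q_i) / Var_total)
= (12/11) * (1 - 2.7367/5.4)
= 1.0909 * 0.4932
KR-20 = 0.538

0.538


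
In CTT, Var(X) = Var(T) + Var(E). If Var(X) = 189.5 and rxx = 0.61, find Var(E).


var_true = rxx * var_obs = 0.61 * 189.5 = 115.595
var_error = var_obs - var_true
var_error = 189.5 - 115.595
var_error = 73.905

73.905


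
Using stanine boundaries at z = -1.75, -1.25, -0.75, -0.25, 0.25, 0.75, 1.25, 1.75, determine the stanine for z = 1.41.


Stanine boundaries: [-1.75, -1.25, -0.75, -0.25, 0.25, 0.75, 1.25, 1.75]
z = 1.41
Check each boundary:
  z >= -1.75 -> could be stanine 2
  z >= -1.25 -> could be stanine 3
  z >= -0.75 -> could be stanine 4
  z >= -0.25 -> could be stanine 5
  z >= 0.25 -> could be stanine 6
  z >= 0.75 -> could be stanine 7
  z >= 1.25 -> could be stanine 8
  z < 1.75
Highest qualifying boundary gives stanine = 8

8


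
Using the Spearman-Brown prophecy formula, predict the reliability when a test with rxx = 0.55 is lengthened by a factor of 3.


r_new = (n * rxx) / (1 + (n-1) * rxx)
r_new = (3 * 0.55) / (1 + 2 * 0.55)
r_new = 1.65 / 2.1
r_new = 0.7857

0.7857


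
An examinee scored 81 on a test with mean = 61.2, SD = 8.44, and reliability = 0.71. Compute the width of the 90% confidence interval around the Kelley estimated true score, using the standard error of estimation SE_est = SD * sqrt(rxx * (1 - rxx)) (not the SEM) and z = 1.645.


True score estimate = 0.71*81 + 0.29*61.2 = 75.258
SE_est = SD * sqrt(rxx * (1 - rxx)) = 8.44 * sqrt(0.71 * 0.29) = 8.44 * sqrt(0.2059) = 3.829752
CI = T_est +/- z * SE_est, so width = 2 * z * SE_est = 2 * 1.645 * 3.829752
Width = 12.5999

12.5999


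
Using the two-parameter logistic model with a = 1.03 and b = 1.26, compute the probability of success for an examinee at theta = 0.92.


a*(theta - b) = 1.03 * (0.92 - 1.26) = -0.3502
exp(--0.3502) = 1.4194
P = 1 / (1 + 1.4194)
P = 0.4133

0.4133


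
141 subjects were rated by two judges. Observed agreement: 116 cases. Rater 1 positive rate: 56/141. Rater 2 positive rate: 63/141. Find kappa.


P_o = 116/141 = 0.822695
P_e = (56*63 + 85*78) / 19881 = 0.51094
kappa = (P_o - P_e) / (1 - P_e)
kappa = (0.822695 - 0.51094) / (1 - 0.51094)
kappa = 0.6375

0.6375


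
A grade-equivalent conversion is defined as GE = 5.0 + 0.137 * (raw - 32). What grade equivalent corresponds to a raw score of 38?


raw - median = 38 - 32 = 6
slope * diff = 0.137 * 6 = 0.822
GE = 5.0 + 0.822
GE = 5.822

5.822


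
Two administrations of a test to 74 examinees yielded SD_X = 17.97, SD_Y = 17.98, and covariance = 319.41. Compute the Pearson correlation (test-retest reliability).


r = cov(X,Y) / (SD_X * SD_Y)
r = 319.41 / (17.97 * 17.98)
r = 319.41 / 323.1006
r = 0.9886

0.9886


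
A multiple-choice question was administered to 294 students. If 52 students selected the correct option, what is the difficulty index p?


Item difficulty p = number correct / total examinees
p = 52 / 294
p = 0.1769

0.1769


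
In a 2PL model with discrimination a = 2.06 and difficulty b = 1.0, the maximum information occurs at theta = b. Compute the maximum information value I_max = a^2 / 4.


For 2PL, max info at theta = b = 1.0
I_max = a^2 / 4 = 2.06^2 / 4
= 4.2436 / 4
I_max = 1.0609

1.0609


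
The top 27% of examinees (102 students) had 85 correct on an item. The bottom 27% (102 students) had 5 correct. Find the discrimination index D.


p_upper = 85/102 = 0.8333
p_lower = 5/102 = 0.049
D = 0.8333 - 0.049 = 0.7843

0.7843


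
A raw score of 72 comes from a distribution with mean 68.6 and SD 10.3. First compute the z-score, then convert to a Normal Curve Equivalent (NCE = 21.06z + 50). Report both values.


z = (X - mean) / SD = (72 - 68.6) / 10.3
z = 3.4 / 10.3
z = 0.3301
NCE = NCE = 21.06z + 50
Carry z at full precision (z = 3.4 / 10.3) into the conversion:
NCE = 21.06 * (3.4 / 10.3) + 50 = 71.604 / 10.3 + 50
NCE = 6.9518 + 50
NCE = 56.9518

56.9518


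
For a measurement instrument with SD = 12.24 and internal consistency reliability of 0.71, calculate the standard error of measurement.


SEM = SD * sqrt(1 - rxx)
SEM = 12.24 * sqrt(1 - 0.71)
SEM = 12.24 * sqrt(0.29) = 12.24 * 0.538516
SEM = 6.5914

6.5914


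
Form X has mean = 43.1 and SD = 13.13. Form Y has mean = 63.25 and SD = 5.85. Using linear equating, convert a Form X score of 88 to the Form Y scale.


slope = SD_Y / SD_X = 5.85 / 13.13 ~ 0.4455
intercept = mean_Y - slope * mean_X = 63.25 - (5.85 / 13.13) * 43.1 ~ 44.047
Y = slope * X + intercept. To avoid rounding drift from the rounded slope/intercept, evaluate the equivalent form Y = mean_Y + SD_Y * (X - mean_X) / SD_X at full precision:
Y = 63.25 + 5.85 * (88 - 43.1) / 13.13
Y = 63.25 + 5.85 * 44.9 / 13.13
Y = 63.25 + 262.665 / 13.13
Y = 63.25 + 20.005
Y = 83.255

83.255


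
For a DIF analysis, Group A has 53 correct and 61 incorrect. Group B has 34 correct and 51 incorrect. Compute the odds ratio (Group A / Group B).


Odds_A = 53/61 = 0.8689
Odds_B = 34/51 = 0.6667
OR = Odds_A / Odds_B = 0.8689 / 0.6667
Exactly, OR = (53 * 51) / (61 * 34) = 2703 / 2074
OR = 1.3033

1.3033


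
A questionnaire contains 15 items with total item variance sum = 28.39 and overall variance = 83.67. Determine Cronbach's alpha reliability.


alpha = (k/(k-1)) * (1 - sum(si^2)/s_total^2)
= (15/14) * (1 - 28.39/83.67)
alpha = 0.7079

0.7079


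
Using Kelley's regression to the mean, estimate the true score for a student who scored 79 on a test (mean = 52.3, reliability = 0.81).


T_est = rxx * X + (1 - rxx) * mean
T_est = 0.81 * 79 + 0.19 * 52.3
T_est = 63.99 + 9.937
T_est = 73.927

73.927


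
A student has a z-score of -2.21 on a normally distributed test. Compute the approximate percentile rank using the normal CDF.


CDF(z) = 0.5 * (1 + erf(z/sqrt(2)))
erf(-1.5627) = -0.9729
CDF = 0.0136
Percentile rank = 0.0136 * 100 = 1.36

1.36


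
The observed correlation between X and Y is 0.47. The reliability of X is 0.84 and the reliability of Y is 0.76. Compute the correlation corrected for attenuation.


r_corrected = rxy / sqrt(rxx * ryy)
= 0.47 / sqrt(0.84 * 0.76)
= 0.47 / sqrt(0.6384)
= 0.47 / 0.798999
r_corrected = 0.5882

0.5882


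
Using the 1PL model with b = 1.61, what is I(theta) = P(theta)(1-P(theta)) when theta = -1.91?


P = 1/(1+exp(-(-1.91-1.61))) = 0.0287
I = P*(1-P) = 0.0287 * 0.9713
I = 0.0279

0.0279


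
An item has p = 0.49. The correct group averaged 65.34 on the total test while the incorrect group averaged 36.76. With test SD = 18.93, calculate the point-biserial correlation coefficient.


q = 1 - p = 0.51
rpb = ((M1 - M0) / SD) * sqrt(p * q)
rpb = ((65.34 - 36.76) / 18.93) * sqrt(0.49 * 0.51)
rpb = 0.7547

0.7547


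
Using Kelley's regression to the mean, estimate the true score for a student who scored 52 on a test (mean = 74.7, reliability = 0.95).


T_est = rxx * X + (1 - rxx) * mean
T_est = 0.95 * 52 + 0.05 * 74.7
T_est = 49.4 + 3.735
T_est = 53.135

53.135


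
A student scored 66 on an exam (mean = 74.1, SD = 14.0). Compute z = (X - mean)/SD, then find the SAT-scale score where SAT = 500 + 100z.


z = (X - mean) / SD = (66 - 74.1) / 14.0
z = -8.1 / 14.0
z = -0.5786
SAT-scale = SAT = 500 + 100z
Carry z at full precision (z = -8.1 / 14.0) into the conversion:
SAT-scale = 500 + 100 * (-8.1 / 14.0) = 500 + -810 / 14.0
SAT-scale = 500 + -57.8571
SAT-scale = 442.1429

442.1429


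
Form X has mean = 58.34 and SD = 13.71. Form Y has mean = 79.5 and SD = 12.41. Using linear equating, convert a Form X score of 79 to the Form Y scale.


slope = SD_Y / SD_X = 12.41 / 13.71 ~ 0.9052
intercept = mean_Y - slope * mean_X = 79.5 - (12.41 / 13.71) * 58.34 ~ 26.6919
Y = slope * X + intercept. To avoid rounding drift from the rounded slope/intercept, evaluate the equivalent form Y = mean_Y + SD_Y * (X - mean_X) / SD_X at full precision:
Y = 79.5 + 12.41 * (79 - 58.34) / 13.71
Y = 79.5 + 12.41 * 20.66 / 13.71
Y = 79.5 + 256.3906 / 13.71
Y = 79.5 + 18.701
Y = 98.201

98.201


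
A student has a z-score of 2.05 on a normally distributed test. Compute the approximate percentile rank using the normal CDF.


CDF(z) = 0.5 * (1 + erf(z/sqrt(2)))
erf(1.4496) = 0.9596
CDF = 0.9798
Percentile rank = 0.9798 * 100 = 97.98

97.98


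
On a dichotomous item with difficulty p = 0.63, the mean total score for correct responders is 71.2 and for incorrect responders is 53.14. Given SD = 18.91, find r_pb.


q = 1 - p = 0.37
rpb = ((M1 - M0) / SD) * sqrt(p * q)
rpb = ((71.2 - 53.14) / 18.91) * sqrt(0.63 * 0.37)
rpb = 0.4611

0.4611


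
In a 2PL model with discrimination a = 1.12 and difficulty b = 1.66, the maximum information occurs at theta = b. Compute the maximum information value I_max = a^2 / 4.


For 2PL, max info at theta = b = 1.66
I_max = a^2 / 4 = 1.12^2 / 4
= 1.2544 / 4
I_max = 0.3136

0.3136


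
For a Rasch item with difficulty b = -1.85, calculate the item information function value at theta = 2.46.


P = 1/(1+exp(-(2.46--1.85))) = 0.9867
I = P*(1-P) = 0.9867 * 0.0133
I = 0.0131

0.0131


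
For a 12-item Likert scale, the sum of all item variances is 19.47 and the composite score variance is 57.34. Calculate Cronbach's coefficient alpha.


alpha = (k/(k-1)) * (1 - sum(si^2)/s_total^2)
= (12/11) * (1 - 19.47/57.34)
alpha = 0.7205

0.7205


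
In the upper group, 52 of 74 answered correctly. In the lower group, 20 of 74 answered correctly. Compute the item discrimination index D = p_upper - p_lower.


p_upper = 52/74 = 0.7027
p_lower = 20/74 = 0.2703
D = 0.7027 - 0.2703 = 0.4324

0.4324


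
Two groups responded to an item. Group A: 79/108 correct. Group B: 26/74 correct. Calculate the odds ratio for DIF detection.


Odds_A = 79/29 = 2.7241
Odds_B = 26/48 = 0.5417
OR = Odds_A / Odds_B = 2.7241 / 0.5417
Exactly, OR = (79 * 48) / (29 * 26) = 3792 / 754
OR = 5.0292

5.0292


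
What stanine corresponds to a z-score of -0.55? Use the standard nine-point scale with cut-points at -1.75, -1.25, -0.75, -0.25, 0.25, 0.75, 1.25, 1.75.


Stanine boundaries: [-1.75, -1.25, -0.75, -0.25, 0.25, 0.75, 1.25, 1.75]
z = -0.55
Check each boundary:
  z >= -1.75 -> could be stanine 2
  z >= -1.25 -> could be stanine 3
  z >= -0.75 -> could be stanine 4
  z < -0.25
  z < 0.25
  z < 0.75
  z < 1.25
  z < 1.75
Highest qualifying boundary gives stanine = 4

4


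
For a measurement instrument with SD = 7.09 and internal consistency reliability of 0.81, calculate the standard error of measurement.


SEM = SD * sqrt(1 - rxx)
SEM = 7.09 * sqrt(1 - 0.81)
SEM = 7.09 * sqrt(0.19) = 7.09 * 0.43589
SEM = 3.0905

3.0905


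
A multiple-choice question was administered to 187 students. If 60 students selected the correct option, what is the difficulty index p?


Item difficulty p = number correct / total examinees
p = 60 / 187
p = 0.3209

0.3209


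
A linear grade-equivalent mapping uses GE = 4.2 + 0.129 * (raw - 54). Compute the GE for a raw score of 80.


raw - median = 80 - 54 = 26
slope * diff = 0.129 * 26 = 3.354
GE = 4.2 + 3.354
GE = 7.554

7.554


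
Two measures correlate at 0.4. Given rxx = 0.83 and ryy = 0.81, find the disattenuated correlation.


r_corrected = rxy / sqrt(rxx * ryy)
= 0.4 / sqrt(0.83 * 0.81)
= 0.4 / sqrt(0.6723)
= 0.4 / 0.819939
r_corrected = 0.4878

0.4878


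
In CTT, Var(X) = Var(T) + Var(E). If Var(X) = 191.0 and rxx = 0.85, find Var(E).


var_true = rxx * var_obs = 0.85 * 191.0 = 162.35
var_error = var_obs - var_true
var_error = 191.0 - 162.35
var_error = 28.65

28.65


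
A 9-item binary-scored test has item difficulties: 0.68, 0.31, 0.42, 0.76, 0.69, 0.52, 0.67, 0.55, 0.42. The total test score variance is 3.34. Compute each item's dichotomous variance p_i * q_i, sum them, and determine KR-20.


For each item, compute p_i * q_i:
  Item 1: 0.68 * 0.32 = 0.2176
  Item 2: 0.31 * 0.69 = 0.2139
  Item 3: 0.42 * 0.58 = 0.2436
  Item 4: 0.76 * 0.24 = 0.1824
  Item 5: 0.69 * 0.31 = 0.2139
  Item 6: 0.52 * 0.48 = 0.2496
  Item 7: 0.67 * 0.33 = 0.2211
  Item 8: 0.55 * 0.45 = 0.2475
  Item 9: 0.42 * 0.58 = 0.2436
Sum(p_i * q_i) = 0.2176 + 0.2139 + 0.2436 + 0.1824 + 0.2139 + 0.2496 + 0.2211 + 0.2475 + 0.2436 = 2.0332
KR-20 = (k/(k-1)) * (1 - Sum(p_i*q_i) / Var_total)
= (9/8) * (1 - 2.0332/3.34)
= 1.125 * 0.3913
KR-20 = 0.4402

0.4402


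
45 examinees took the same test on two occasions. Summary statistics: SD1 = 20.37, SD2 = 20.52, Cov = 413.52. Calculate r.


r = cov(X,Y) / (SD_X * SD_Y)
r = 413.52 / (20.37 * 20.52)
r = 413.52 / 417.9924
r = 0.9893

0.9893


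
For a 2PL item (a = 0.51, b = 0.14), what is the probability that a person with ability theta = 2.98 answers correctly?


a*(theta - b) = 0.51 * (2.98 - 0.14) = 1.4484
exp(-1.4484) = 0.2349
P = 1 / (1 + 0.2349)
P = 0.8098

0.8098


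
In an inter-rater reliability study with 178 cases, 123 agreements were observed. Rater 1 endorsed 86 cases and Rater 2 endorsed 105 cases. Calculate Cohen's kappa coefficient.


P_o = 123/178 = 0.691011
P_e = (86*105 + 92*73) / 31684 = 0.49697
kappa = (P_o - P_e) / (1 - P_e)
kappa = (0.691011 - 0.49697) / (1 - 0.49697)
kappa = 0.3857

0.3857


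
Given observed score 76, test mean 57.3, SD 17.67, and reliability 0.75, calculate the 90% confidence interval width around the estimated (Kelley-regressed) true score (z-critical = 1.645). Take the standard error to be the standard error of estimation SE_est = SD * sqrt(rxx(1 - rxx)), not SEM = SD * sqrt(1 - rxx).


True score estimate = 0.75*76 + 0.25*57.3 = 71.325
SE_est = SD * sqrt(rxx * (1 - rxx)) = 17.67 * sqrt(0.75 * 0.25) = 17.67 * sqrt(0.1875) = 7.651334
CI = T_est +/- z * SE_est, so width = 2 * z * SE_est = 2 * 1.645 * 7.651334
Width = 25.1729

25.1729


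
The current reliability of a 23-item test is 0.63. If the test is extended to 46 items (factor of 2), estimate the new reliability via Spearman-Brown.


r_new = (n * rxx) / (1 + (n-1) * rxx)
r_new = (2 * 0.63) / (1 + 1 * 0.63)
r_new = 1.26 / 1.63
r_new = 0.773

0.773


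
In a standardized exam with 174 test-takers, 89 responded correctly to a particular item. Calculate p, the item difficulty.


Item difficulty p = number correct / total examinees
p = 89 / 174
p = 0.5115

0.5115


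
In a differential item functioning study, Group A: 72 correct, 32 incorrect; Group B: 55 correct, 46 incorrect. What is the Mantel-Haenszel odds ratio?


Odds_A = 72/32 = 2.25
Odds_B = 55/46 = 1.1957
OR = Odds_A / Odds_B = 2.25 / 1.1957
Exactly, OR = (72 * 46) / (32 * 55) = 3312 / 1760
OR = 1.8818

1.8818


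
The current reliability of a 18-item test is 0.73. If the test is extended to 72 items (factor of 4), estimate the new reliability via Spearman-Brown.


r_new = (n * rxx) / (1 + (n-1) * rxx)
r_new = (4 * 0.73) / (1 + 3 * 0.73)
r_new = 2.92 / 3.19
r_new = 0.9154

0.9154


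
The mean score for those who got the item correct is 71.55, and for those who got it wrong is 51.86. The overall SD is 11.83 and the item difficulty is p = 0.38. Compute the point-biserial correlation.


q = 1 - p = 0.62
rpb = ((M1 - M0) / SD) * sqrt(p * q)
rpb = ((71.55 - 51.86) / 11.83) * sqrt(0.38 * 0.62)
rpb = 0.8079

0.8079


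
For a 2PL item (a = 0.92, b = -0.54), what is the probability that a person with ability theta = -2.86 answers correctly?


a*(theta - b) = 0.92 * (-2.86 - -0.54) = -2.1344
exp(--2.1344) = 8.452
P = 1 / (1 + 8.452)
P = 0.1058

0.1058


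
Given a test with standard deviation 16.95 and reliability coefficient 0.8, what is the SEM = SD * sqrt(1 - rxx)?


SEM = SD * sqrt(1 - rxx)
SEM = 16.95 * sqrt(1 - 0.8)
SEM = 16.95 * sqrt(0.2) = 16.95 * 0.447214
SEM = 7.5803

7.5803


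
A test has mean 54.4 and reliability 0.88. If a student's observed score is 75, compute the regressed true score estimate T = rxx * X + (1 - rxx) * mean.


T_est = rxx * X + (1 - rxx) * mean
T_est = 0.88 * 75 + 0.12 * 54.4
T_est = 66.0 + 6.528
T_est = 72.528

72.528


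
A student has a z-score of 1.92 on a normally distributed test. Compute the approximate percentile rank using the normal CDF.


CDF(z) = 0.5 * (1 + erf(z/sqrt(2)))
erf(1.3576) = 0.9451
CDF = 0.9726
Percentile rank = 0.9726 * 100 = 97.26

97.26


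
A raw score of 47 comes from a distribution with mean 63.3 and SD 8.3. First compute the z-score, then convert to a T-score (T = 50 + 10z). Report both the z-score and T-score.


z = (X - mean) / SD = (47 - 63.3) / 8.3
z = -16.3 / 8.3
z = -1.9639
T-score = T = 50 + 10z
Carry z at full precision (z = -16.3 / 8.3) into the conversion:
T-score = 50 + 10 * (-16.3 / 8.3) = 50 + -163 / 8.3
T-score = 50 + -19.6386
T-score = 30.3614

30.3614


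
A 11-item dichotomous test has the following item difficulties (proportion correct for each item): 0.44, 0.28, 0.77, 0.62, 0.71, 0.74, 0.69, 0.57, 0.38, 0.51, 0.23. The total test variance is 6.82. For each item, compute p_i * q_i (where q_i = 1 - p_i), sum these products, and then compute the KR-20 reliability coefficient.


For each item, compute p_i * q_i:
  Item 1: 0.44 * 0.56 = 0.2464
  Item 2: 0.28 * 0.72 = 0.2016
  Item 3: 0.77 * 0.23 = 0.1771
  Item 4: 0.62 * 0.38 = 0.2356
  Item 5: 0.71 * 0.29 = 0.2059
  Item 6: 0.74 * 0.26 = 0.1924
  Item 7: 0.69 * 0.31 = 0.2139
  Item 8: 0.57 * 0.43 = 0.2451
  Item 9: 0.38 * 0.62 = 0.2356
  Item 10: 0.51 * 0.49 = 0.2499
  Item 11: 0.23 * 0.77 = 0.1771
Sum(p_i * q_i) = 0.2464 + 0.2016 + 0.1771 + 0.2356 + 0.2059 + 0.1924 + 0.2139 + 0.2451 + 0.2356 + 0.2499 + 0.1771 = 2.3806
KR-20 = (k/(k-1)) * (1 - Sum(p_i*q_i) / Var_total)
= (11/10) * (1 - 2.3806/6.82)
= 1.1 * 0.6509
KR-20 = 0.716

0.716


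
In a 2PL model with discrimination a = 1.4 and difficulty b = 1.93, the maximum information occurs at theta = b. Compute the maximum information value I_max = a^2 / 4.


For 2PL, max info at theta = b = 1.93
I_max = a^2 / 4 = 1.4^2 / 4
= 1.96 / 4
I_max = 0.49

0.49


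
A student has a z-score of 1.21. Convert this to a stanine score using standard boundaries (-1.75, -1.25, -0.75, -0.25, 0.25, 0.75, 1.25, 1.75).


Stanine boundaries: [-1.75, -1.25, -0.75, -0.25, 0.25, 0.75, 1.25, 1.75]
z = 1.21
Check each boundary:
  z >= -1.75 -> could be stanine 2
  z >= -1.25 -> could be stanine 3
  z >= -0.75 -> could be stanine 4
  z >= -0.25 -> could be stanine 5
  z >= 0.25 -> could be stanine 6
  z >= 0.75 -> could be stanine 7
  z < 1.25
  z < 1.75
Highest qualifying boundary gives stanine = 7

7


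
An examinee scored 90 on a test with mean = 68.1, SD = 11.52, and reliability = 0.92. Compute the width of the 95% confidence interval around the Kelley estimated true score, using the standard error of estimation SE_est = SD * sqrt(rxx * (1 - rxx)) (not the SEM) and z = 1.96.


True score estimate = 0.92*90 + 0.08*68.1 = 88.248
SE_est = SD * sqrt(rxx * (1 - rxx)) = 11.52 * sqrt(0.92 * 0.08) = 11.52 * sqrt(0.0736) = 3.125298
CI = T_est +/- z * SE_est, so width = 2 * z * SE_est = 2 * 1.96 * 3.125298
Width = 12.2512

12.2512


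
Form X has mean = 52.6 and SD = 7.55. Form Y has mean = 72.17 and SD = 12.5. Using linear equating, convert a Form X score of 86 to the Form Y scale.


slope = SD_Y / SD_X = 12.5 / 7.55 ~ 1.6556
intercept = mean_Y - slope * mean_X = 72.17 - (12.5 / 7.55) * 52.6 ~ -14.9161
Y = slope * X + intercept. To avoid rounding drift from the rounded slope/intercept, evaluate the equivalent form Y = mean_Y + SD_Y * (X - mean_X) / SD_X at full precision:
Y = 72.17 + 12.5 * (86 - 52.6) / 7.55
Y = 72.17 + 12.5 * 33.4 / 7.55
Y = 72.17 + 417.5 / 7.55
Y = 72.17 + 55.298
Y = 127.468

127.468


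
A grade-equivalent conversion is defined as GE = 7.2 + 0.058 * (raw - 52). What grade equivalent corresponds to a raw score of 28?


raw - median = 28 - 52 = -24
slope * diff = 0.058 * -24 = -1.392
GE = 7.2 + -1.392
GE = 5.808

5.808


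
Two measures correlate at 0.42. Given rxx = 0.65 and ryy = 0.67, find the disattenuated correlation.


r_corrected = rxy / sqrt(rxx * ryy)
= 0.42 / sqrt(0.65 * 0.67)
= 0.42 / sqrt(0.4355)
= 0.42 / 0.659924
r_corrected = 0.6364

0.6364


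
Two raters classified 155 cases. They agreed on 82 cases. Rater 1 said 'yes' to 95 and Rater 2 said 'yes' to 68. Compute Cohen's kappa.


P_o = 82/155 = 0.529032
P_e = (95*68 + 60*87) / 24025 = 0.48616
kappa = (P_o - P_e) / (1 - P_e)
kappa = (0.529032 - 0.48616) / (1 - 0.48616)
kappa = 0.0834

0.0834


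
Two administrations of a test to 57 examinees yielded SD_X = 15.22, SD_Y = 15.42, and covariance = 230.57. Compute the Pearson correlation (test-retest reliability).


r = cov(X,Y) / (SD_X * SD_Y)
r = 230.57 / (15.22 * 15.42)
r = 230.57 / 234.6924
r = 0.9824

0.9824


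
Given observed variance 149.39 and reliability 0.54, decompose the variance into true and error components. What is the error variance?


var_true = rxx * var_obs = 0.54 * 149.39 = 80.6706
var_error = var_obs - var_true
var_error = 149.39 - 80.6706
var_error = 68.7194

68.7194


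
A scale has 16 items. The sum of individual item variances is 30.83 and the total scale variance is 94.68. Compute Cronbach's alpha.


alpha = (k/(k-1)) * (1 - sum(si^2)/s_total^2)
= (16/15) * (1 - 30.83/94.68)
alpha = 0.7193

0.7193


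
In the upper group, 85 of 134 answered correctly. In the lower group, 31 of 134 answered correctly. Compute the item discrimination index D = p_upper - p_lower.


p_upper = 85/134 = 0.6343
p_lower = 31/134 = 0.2313
D = 0.6343 - 0.2313 = 0.403

0.403


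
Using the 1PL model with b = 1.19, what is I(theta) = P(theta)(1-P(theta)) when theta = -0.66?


P = 1/(1+exp(-(-0.66-1.19))) = 0.1359
I = P*(1-P) = 0.1359 * 0.8641
I = 0.1174

0.1174


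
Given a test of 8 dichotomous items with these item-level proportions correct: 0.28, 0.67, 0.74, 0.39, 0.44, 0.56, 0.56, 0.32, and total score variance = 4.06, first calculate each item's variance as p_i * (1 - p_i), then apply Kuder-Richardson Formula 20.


For each item, compute p_i * q_i:
  Item 1: 0.28 * 0.72 = 0.2016
  Item 2: 0.67 * 0.33 = 0.2211
  Item 3: 0.74 * 0.26 = 0.1924
  Item 4: 0.39 * 0.61 = 0.2379
  Item 5: 0.44 * 0.56 = 0.2464
  Item 6: 0.56 * 0.44 = 0.2464
  Item 7: 0.56 * 0.44 = 0.2464
  Item 8: 0.32 * 0.68 = 0.2176
Sum(p_i * q_i) = 0.2016 + 0.2211 + 0.1924 + 0.2379 + 0.2464 + 0.2464 + 0.2464 + 0.2176 = 1.8098
KR-20 = (k/(k-1)) * (1 - Sum(p_i*q_i) / Var_total)
= (8/7) * (1 - 1.8098/4.06)
= 1.1429 * 0.5542
KR-20 = 0.6334

0.6334


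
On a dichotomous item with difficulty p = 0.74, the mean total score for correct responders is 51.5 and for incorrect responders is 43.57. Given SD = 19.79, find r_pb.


q = 1 - p = 0.26
rpb = ((M1 - M0) / SD) * sqrt(p * q)
rpb = ((51.5 - 43.57) / 19.79) * sqrt(0.74 * 0.26)
rpb = 0.1758

0.1758


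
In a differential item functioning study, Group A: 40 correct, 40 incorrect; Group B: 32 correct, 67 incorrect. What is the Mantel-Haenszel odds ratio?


Odds_A = 40/40 = 1.0
Odds_B = 32/67 = 0.4776
OR = Odds_A / Odds_B = 1.0 / 0.4776
Exactly, OR = (40 * 67) / (40 * 32) = 2680 / 1280
OR = 2.0938

2.0938


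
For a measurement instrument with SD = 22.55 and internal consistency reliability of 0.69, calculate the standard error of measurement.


SEM = SD * sqrt(1 - rxx)
SEM = 22.55 * sqrt(1 - 0.69)
SEM = 22.55 * sqrt(0.31) = 22.55 * 0.556776
SEM = 12.5553

12.5553


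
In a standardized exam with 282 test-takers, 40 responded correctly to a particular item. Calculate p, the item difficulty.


Item difficulty p = number correct / total examinees
p = 40 / 282
p = 0.1418

0.1418


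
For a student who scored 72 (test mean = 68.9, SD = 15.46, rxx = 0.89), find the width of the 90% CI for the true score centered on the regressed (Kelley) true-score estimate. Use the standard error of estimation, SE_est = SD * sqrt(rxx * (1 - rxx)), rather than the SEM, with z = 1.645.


True score estimate = 0.89*72 + 0.11*68.9 = 71.659
SE_est = SD * sqrt(rxx * (1 - rxx)) = 15.46 * sqrt(0.89 * 0.11) = 15.46 * sqrt(0.0979) = 4.837276
CI = T_est +/- z * SE_est, so width = 2 * z * SE_est = 2 * 1.645 * 4.837276
Width = 15.9146

15.9146


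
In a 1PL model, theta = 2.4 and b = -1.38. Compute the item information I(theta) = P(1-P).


P = 1/(1+exp(-(2.4--1.38))) = 0.9777
I = P*(1-P) = 0.9777 * 0.0223
I = 0.0218

0.0218


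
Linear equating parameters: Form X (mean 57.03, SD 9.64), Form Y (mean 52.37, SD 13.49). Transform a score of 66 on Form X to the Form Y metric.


slope = SD_Y / SD_X = 13.49 / 9.64 ~ 1.3994
intercept = mean_Y - slope * mean_X = 52.37 - (13.49 / 9.64) * 57.03 ~ -27.4365
Y = slope * X + intercept. To avoid rounding drift from the rounded slope/intercept, evaluate the equivalent form Y = mean_Y + SD_Y * (X - mean_X) / SD_X at full precision:
Y = 52.37 + 13.49 * (66 - 57.03) / 9.64
Y = 52.37 + 13.49 * 8.97 / 9.64
Y = 52.37 + 121.0053 / 9.64
Y = 52.37 + 12.5524
Y = 64.9224

64.9224


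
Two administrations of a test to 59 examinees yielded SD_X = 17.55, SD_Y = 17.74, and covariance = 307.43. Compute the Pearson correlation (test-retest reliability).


r = cov(X,Y) / (SD_X * SD_Y)
r = 307.43 / (17.55 * 17.74)
r = 307.43 / 311.337
r = 0.9875

0.9875


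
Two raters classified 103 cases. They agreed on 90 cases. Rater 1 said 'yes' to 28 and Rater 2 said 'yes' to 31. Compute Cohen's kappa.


P_o = 90/103 = 0.873786
P_e = (28*31 + 75*72) / 10609 = 0.590819
kappa = (P_o - P_e) / (1 - P_e)
kappa = (0.873786 - 0.590819) / (1 - 0.590819)
kappa = 0.6915

0.6915


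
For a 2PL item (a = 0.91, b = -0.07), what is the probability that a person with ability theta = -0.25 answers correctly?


a*(theta - b) = 0.91 * (-0.25 - -0.07) = -0.1638
exp(--0.1638) = 1.178
P = 1 / (1 + 1.178)
P = 0.4591

0.4591


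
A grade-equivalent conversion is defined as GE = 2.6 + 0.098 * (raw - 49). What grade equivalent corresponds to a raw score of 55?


raw - median = 55 - 49 = 6
slope * diff = 0.098 * 6 = 0.588
GE = 2.6 + 0.588
GE = 3.188

3.188


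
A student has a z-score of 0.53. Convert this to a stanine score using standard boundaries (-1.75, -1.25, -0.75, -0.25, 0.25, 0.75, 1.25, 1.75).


Stanine boundaries: [-1.75, -1.25, -0.75, -0.25, 0.25, 0.75, 1.25, 1.75]
z = 0.53
Check each boundary:
  z >= -1.75 -> could be stanine 2
  z >= -1.25 -> could be stanine 3
  z >= -0.75 -> could be stanine 4
  z >= -0.25 -> could be stanine 5
  z >= 0.25 -> could be stanine 6
  z < 0.75
  z < 1.25
  z < 1.75
Highest qualifying boundary gives stanine = 6

6


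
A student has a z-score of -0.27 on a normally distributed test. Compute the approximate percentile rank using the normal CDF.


CDF(z) = 0.5 * (1 + erf(z/sqrt(2)))
erf(-0.1909) = -0.2128
CDF = 0.3936
Percentile rank = 0.3936 * 100 = 39.36

39.36


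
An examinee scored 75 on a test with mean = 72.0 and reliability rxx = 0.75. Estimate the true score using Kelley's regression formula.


T_est = rxx * X + (1 - rxx) * mean
T_est = 0.75 * 75 + 0.25 * 72.0
T_est = 56.25 + 18.0
T_est = 74.25

74.25


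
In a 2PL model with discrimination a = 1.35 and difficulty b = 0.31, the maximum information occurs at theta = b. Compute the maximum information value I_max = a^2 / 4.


For 2PL, max info at theta = b = 0.31
I_max = a^2 / 4 = 1.35^2 / 4
= 1.8225 / 4
I_max = 0.4556

0.4556


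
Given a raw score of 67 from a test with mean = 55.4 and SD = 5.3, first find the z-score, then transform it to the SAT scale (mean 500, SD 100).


z = (X - mean) / SD = (67 - 55.4) / 5.3
z = 11.6 / 5.3
z = 2.1887
SAT-scale = SAT = 500 + 100z
Carry z at full precision (z = 11.6 / 5.3) into the conversion:
SAT-scale = 500 + 100 * (11.6 / 5.3) = 500 + 1160 / 5.3
SAT-scale = 500 + 218.8679
SAT-scale = 718.8679

718.8679


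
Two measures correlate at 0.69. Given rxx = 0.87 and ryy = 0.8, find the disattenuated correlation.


r_corrected = rxy / sqrt(rxx * ryy)
= 0.69 / sqrt(0.87 * 0.8)
= 0.69 / sqrt(0.696)
= 0.69 / 0.834266
r_corrected = 0.8271

0.8271


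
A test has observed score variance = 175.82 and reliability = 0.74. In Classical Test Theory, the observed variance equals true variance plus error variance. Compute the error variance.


var_true = rxx * var_obs = 0.74 * 175.82 = 130.1068
var_error = var_obs - var_true
var_error = 175.82 - 130.1068
var_error = 45.7132

45.7132


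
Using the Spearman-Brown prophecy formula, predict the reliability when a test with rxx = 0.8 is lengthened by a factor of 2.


r_new = (n * rxx) / (1 + (n-1) * rxx)
r_new = (2 * 0.8) / (1 + 1 * 0.8)
r_new = 1.6 / 1.8
r_new = 0.8889

0.8889


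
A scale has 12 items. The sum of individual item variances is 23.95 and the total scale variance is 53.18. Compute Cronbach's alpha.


alpha = (k/(k-1)) * (1 - sum(si^2)/s_total^2)
= (12/11) * (1 - 23.95/53.18)
alpha = 0.5996

0.5996


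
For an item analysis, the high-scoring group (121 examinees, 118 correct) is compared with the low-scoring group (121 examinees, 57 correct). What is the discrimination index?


p_upper = 118/121 = 0.9752
p_lower = 57/121 = 0.4711
D = 0.9752 - 0.4711 = 0.5041

0.5041


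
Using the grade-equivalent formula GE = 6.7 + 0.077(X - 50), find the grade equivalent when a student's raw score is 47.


raw - median = 47 - 50 = -3
slope * diff = 0.077 * -3 = -0.231
GE = 6.7 + -0.231
GE = 6.469

6.469


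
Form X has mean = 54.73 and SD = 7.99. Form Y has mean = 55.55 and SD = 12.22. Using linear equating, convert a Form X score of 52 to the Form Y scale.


slope = SD_Y / SD_X = 12.22 / 7.99 ~ 1.5294
intercept = mean_Y - slope * mean_X = 55.55 - (12.22 / 7.99) * 54.73 ~ -28.1547
Y = slope * X + intercept. To avoid rounding drift from the rounded slope/intercept, evaluate the equivalent form Y = mean_Y + SD_Y * (X - mean_X) / SD_X at full precision:
Y = 55.55 + 12.22 * (52 - 54.73) / 7.99
Y = 55.55 - 12.22 * 2.73 / 7.99
Y = 55.55 - 33.3606 / 7.99
Y = 55.55 - 4.1753
Y = 51.3747

51.3747


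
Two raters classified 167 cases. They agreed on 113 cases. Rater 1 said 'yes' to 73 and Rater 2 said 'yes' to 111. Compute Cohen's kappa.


P_o = 113/167 = 0.676647
P_e = (73*111 + 94*56) / 27889 = 0.479293
kappa = (P_o - P_e) / (1 - P_e)
kappa = (0.676647 - 0.479293) / (1 - 0.479293)
kappa = 0.379

0.379


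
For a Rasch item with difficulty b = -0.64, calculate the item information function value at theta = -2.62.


P = 1/(1+exp(-(-2.62--0.64))) = 0.1213
I = P*(1-P) = 0.1213 * 0.8787
I = 0.1066

0.1066


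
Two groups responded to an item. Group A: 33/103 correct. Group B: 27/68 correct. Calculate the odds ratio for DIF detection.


Odds_A = 33/70 = 0.4714
Odds_B = 27/41 = 0.6585
OR = Odds_A / Odds_B = 0.4714 / 0.6585
Exactly, OR = (33 * 41) / (70 * 27) = 1353 / 1890
OR = 0.7159

0.7159


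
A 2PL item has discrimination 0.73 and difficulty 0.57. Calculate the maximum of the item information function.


For 2PL, max info at theta = b = 0.57
I_max = a^2 / 4 = 0.73^2 / 4
= 0.5329 / 4
I_max = 0.1332

0.1332


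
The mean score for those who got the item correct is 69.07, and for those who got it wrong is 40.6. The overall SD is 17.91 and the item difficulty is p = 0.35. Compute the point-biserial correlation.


q = 1 - p = 0.65
rpb = ((M1 - M0) / SD) * sqrt(p * q)
rpb = ((69.07 - 40.6) / 17.91) * sqrt(0.35 * 0.65)
rpb = 0.7582

0.7582


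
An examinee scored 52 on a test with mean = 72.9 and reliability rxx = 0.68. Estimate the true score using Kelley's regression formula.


T_est = rxx * X + (1 - rxx) * mean
T_est = 0.68 * 52 + 0.32 * 72.9
T_est = 35.36 + 23.328
T_est = 58.688

58.688


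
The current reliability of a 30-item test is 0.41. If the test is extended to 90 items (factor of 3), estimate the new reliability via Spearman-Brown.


r_new = (n * rxx) / (1 + (n-1) * rxx)
r_new = (3 * 0.41) / (1 + 2 * 0.41)
r_new = 1.23 / 1.82
r_new = 0.6758

0.6758


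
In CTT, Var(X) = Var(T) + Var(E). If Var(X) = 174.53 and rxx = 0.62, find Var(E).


var_true = rxx * var_obs = 0.62 * 174.53 = 108.2086
var_error = var_obs - var_true
var_error = 174.53 - 108.2086
var_error = 66.3214

66.3214


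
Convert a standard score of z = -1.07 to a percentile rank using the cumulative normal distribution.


CDF(z) = 0.5 * (1 + erf(z/sqrt(2)))
erf(-0.7566) = -0.7154
CDF = 0.1423
Percentile rank = 0.1423 * 100 = 14.23

14.23


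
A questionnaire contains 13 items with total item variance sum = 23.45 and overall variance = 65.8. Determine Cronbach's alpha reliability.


alpha = (k/(k-1)) * (1 - sum(si^2)/s_total^2)
= (13/12) * (1 - 23.45/65.8)
alpha = 0.6973

0.6973


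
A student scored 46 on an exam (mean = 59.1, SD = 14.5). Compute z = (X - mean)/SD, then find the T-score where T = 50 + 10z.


z = (X - mean) / SD = (46 - 59.1) / 14.5
z = -13.1 / 14.5
z = -0.9034
T-score = T = 50 + 10z
Carry z at full precision (z = -13.1 / 14.5) into the conversion:
T-score = 50 + 10 * (-13.1 / 14.5) = 50 + -131 / 14.5
T-score = 50 + -9.0345
T-score = 40.9655

40.9655


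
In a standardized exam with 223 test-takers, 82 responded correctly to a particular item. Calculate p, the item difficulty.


Item difficulty p = number correct / total examinees
p = 82 / 223
p = 0.3677

0.3677


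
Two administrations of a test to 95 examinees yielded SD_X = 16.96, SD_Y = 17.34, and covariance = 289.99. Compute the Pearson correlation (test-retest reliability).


r = cov(X,Y) / (SD_X * SD_Y)
r = 289.99 / (16.96 * 17.34)
r = 289.99 / 294.0864
r = 0.9861

0.9861


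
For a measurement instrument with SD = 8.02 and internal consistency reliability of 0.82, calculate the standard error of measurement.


SEM = SD * sqrt(1 - rxx)
SEM = 8.02 * sqrt(1 - 0.82)
SEM = 8.02 * sqrt(0.18) = 8.02 * 0.424264
SEM = 3.4026

3.4026


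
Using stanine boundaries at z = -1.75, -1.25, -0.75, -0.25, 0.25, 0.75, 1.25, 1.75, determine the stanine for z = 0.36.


Stanine boundaries: [-1.75, -1.25, -0.75, -0.25, 0.25, 0.75, 1.25, 1.75]
z = 0.36
Check each boundary:
  z >= -1.75 -> could be stanine 2
  z >= -1.25 -> could be stanine 3
  z >= -0.75 -> could be stanine 4
  z >= -0.25 -> could be stanine 5
  z >= 0.25 -> could be stanine 6
  z < 0.75
  z < 1.25
  z < 1.75
Highest qualifying boundary gives stanine = 6

6


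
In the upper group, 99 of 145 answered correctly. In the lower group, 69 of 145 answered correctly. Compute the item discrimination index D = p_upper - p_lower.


p_upper = 99/145 = 0.6828
p_lower = 69/145 = 0.4759
D = 0.6828 - 0.4759 = 0.2069

0.2069


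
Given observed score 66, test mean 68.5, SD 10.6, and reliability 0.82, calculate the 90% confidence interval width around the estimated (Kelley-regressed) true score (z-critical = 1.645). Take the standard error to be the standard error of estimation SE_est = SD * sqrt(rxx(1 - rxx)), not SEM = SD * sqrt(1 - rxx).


True score estimate = 0.82*66 + 0.18*68.5 = 66.45
SE_est = SD * sqrt(rxx * (1 - rxx)) = 10.6 * sqrt(0.82 * 0.18) = 10.6 * sqrt(0.1476) = 4.072387
CI = T_est +/- z * SE_est, so width = 2 * z * SE_est = 2 * 1.645 * 4.072387
Width = 13.3982

13.3982


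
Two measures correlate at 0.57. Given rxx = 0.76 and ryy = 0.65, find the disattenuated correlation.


r_corrected = rxy / sqrt(rxx * ryy)
= 0.57 / sqrt(0.76 * 0.65)
= 0.57 / sqrt(0.494)
= 0.57 / 0.702851
r_corrected = 0.811

0.811


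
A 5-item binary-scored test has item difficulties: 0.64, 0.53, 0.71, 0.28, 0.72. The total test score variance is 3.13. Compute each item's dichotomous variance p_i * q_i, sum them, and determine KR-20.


For each item, compute p_i * q_i:
  Item 1: 0.64 * 0.36 = 0.2304
  Item 2: 0.53 * 0.47 = 0.2491
  Item 3: 0.71 * 0.29 = 0.2059
  Item 4: 0.28 * 0.72 = 0.2016
  Item 5: 0.72 * 0.28 = 0.2016
Sum(p_i * q_i) = 0.2304 + 0.2491 + 0.2059 + 0.2016 + 0.2016 = 1.0886
KR-20 = (k/(k-1)) * (1 - Sum(p_i*q_i) / Var_total)
= (5/4) * (1 - 1.0886/3.13)
= 1.25 * 0.6522
KR-20 = 0.8153

0.8153


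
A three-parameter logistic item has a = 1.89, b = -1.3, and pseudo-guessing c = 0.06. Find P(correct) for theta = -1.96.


logit = 1.89*(-1.96 - -1.3) = -1.2474
P* = 1/(1 + exp(--1.2474)) = 0.2232
P = 0.06 + (1 - 0.06) * 0.2232
P = 0.2698

0.2698


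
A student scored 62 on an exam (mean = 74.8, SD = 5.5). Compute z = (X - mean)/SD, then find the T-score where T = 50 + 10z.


z = (X - mean) / SD = (62 - 74.8) / 5.5
z = -12.8 / 5.5
z = -2.3273
T-score = T = 50 + 10z
Carry z at full precision (z = -12.8 / 5.5) into the conversion:
T-score = 50 + 10 * (-12.8 / 5.5) = 50 + -128 / 5.5
T-score = 50 + -23.2727
T-score = 26.7273

26.7273
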